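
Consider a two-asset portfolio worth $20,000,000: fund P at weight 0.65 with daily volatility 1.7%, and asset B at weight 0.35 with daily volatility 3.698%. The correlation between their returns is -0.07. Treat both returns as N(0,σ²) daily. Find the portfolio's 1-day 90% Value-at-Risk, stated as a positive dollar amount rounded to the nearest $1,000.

σ_p² = 0.65²·1.7² + 0.35²·3.698² + 2·-0.07·0.65·0.35·1.7·3.698 = 2.6960 (%²).
σ_p = √2.6960 = 1.642%.
At 90%, z = 1.282.
VaR = 1.282 × 1.642% = 2.105%; on $20,000,000 that is $421,000.

$421,000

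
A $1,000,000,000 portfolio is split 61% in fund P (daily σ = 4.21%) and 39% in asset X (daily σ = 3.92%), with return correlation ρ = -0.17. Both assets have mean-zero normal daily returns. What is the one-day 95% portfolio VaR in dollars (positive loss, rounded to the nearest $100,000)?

$45,300,000

σ_p² = 0.61²·4.21² + 0.39²·3.92² + 2·-0.17·0.61·0.39·4.21·3.92 = 7.5975 (%²).
σ_p = √7.5975 = 2.756%.
At 95%, z = 1.645.
VaR = 1.645 × 2.756% = 4.534%; on $1,000,000,000 that is $45,340,000.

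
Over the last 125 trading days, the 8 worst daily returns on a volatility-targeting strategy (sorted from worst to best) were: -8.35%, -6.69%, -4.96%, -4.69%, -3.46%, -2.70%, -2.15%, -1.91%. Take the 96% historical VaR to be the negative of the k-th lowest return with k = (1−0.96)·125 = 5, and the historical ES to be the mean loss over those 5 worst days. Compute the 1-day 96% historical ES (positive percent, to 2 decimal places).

The 5 worst returns sum to -28.15%.
ES = −(-28.15%) / 5 = 5.63%.

5.63%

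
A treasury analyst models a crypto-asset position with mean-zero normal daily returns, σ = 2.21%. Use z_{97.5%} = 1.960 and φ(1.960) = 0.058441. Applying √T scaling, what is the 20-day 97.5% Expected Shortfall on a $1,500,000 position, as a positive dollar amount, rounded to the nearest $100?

σ_{20d} = 2.21% × √20 = 9.883%.
ES multiplier = φ(z)/(1−α) = 0.058441/0.025 = 2.338.
ES = 9.883% × 2.338 = 23.106%; on $1,500,000: $346,590.

$346,600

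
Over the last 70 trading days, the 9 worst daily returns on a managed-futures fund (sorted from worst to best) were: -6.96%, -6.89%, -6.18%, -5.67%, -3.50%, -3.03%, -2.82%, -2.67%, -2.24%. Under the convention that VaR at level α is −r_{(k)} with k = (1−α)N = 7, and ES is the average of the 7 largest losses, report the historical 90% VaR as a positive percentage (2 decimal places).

2.82%

k = 7; the 7th lowest return is -2.82%, so VaR = 2.82%.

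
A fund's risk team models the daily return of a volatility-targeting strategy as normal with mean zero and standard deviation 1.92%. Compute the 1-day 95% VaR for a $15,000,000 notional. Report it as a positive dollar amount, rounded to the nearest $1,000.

$474,000

At 95% one-sided, z = 1.645.
VaR = z·σ = 1.645 × 1.92% = 3.158%.
On $15,000,000: 0.03158 × $15,000,000 = $473,700.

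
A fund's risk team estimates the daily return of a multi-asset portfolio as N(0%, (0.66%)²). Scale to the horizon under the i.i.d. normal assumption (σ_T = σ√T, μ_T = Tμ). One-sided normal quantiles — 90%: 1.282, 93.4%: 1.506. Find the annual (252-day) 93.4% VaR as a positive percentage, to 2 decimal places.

σ_{252d} = 0.66% × √252 = 10.477%.
VaR = 1.506 × 10.477% = 15.778%.

15.78%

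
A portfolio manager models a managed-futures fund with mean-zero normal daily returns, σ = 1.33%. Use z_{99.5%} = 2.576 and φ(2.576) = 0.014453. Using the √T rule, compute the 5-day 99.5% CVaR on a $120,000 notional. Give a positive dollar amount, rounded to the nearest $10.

σ_{5d} = 1.33% × √5 = 2.974%.
ES multiplier = φ(z)/(1−α) = 0.014453/0.005 = 2.891.
ES = 2.974% × 2.891 = 8.598%; on $120,000: $10,318.

$10,320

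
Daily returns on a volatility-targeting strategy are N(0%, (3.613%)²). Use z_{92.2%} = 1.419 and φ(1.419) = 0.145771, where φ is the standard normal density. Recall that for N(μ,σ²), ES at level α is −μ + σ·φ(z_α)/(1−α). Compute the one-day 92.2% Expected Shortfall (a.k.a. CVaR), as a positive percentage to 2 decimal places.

6.75%

Tail multiplier: φ(z)/(1−α) = 0.145771 / 0.078 = 1.869.
ES = 3.613% × 1.869 = 6.753%.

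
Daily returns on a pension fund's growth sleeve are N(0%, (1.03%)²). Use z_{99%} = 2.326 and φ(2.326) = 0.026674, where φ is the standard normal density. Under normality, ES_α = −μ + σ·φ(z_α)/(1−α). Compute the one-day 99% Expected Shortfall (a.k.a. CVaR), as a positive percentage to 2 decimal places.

Tail multiplier: φ(z)/(1−α) = 0.026674 / 0.01 = 2.667.
ES = 1.03% × 2.667 = 2.747%.

2.75%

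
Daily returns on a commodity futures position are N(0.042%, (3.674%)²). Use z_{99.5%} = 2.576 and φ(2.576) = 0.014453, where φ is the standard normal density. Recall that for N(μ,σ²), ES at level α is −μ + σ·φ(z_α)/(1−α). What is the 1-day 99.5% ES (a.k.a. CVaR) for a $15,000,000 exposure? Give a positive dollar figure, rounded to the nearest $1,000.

$1,587,000

Tail multiplier: φ(z)/(1−α) = 0.014453 / 0.005 = 2.891.
ES = −(0.042%) + 3.674% × 2.891 = 10.580%.
On $15,000,000: 0.10580 × $15,000,000 = $1,587,000.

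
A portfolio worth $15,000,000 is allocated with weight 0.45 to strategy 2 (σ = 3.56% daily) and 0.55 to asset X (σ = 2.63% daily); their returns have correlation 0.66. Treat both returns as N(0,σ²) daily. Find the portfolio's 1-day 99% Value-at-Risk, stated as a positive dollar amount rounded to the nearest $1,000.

σ_p² = 0.45²·3.56² + 0.55²·2.63² + 2·0.66·0.45·0.55·3.56·2.63 = 7.7176 (%²).
σ_p = √7.7176 = 2.778%.
At 99%, z = 2.326.
VaR = 2.326 × 2.778% = 6.462%; on $15,000,000 that is $969,300.

$969,000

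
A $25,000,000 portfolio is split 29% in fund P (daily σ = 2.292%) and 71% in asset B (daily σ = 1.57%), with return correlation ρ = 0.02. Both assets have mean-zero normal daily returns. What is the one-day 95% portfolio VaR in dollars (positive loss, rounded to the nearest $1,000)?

$538,000

σ_p² = 0.29²·2.292² + 0.71²·1.57² + 2·0.02·0.29·0.71·2.292·1.57 = 1.7140 (%²).
σ_p = √1.7140 = 1.309%.
At 95%, z = 1.645.
VaR = 1.645 × 1.309% = 2.153%; on $25,000,000 that is $538,250.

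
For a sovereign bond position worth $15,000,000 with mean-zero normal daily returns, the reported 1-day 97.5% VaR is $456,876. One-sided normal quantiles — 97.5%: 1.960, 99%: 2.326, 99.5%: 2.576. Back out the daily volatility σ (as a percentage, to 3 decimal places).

VaR as a fraction: $456,876 / $15,000,000 = 3.046%.
σ = VaR / z = 3.046% / 1.960 = 1.554%.

1.554%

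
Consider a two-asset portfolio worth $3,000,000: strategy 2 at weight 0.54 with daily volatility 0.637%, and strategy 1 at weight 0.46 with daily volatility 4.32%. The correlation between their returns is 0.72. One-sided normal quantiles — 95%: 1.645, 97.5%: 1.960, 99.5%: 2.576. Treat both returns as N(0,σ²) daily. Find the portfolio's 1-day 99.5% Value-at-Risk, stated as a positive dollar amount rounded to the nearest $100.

$173,700

σ_p² = 0.54²·0.637² + 0.46²·4.32² + 2·0.72·0.54·0.46·0.637·4.32 = 5.0516 (%²).
σ_p = √5.0516 = 2.248%.
VaR = 2.576 × 2.248% = 5.791%; on $3,000,000 that is $173,730.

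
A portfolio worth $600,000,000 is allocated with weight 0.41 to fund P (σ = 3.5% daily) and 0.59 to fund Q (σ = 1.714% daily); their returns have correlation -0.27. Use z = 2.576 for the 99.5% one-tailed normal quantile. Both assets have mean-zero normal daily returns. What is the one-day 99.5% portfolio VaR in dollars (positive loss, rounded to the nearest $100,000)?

σ_p² = 0.41²·3.5² + 0.59²·1.714² + 2·-0.27·0.41·0.59·3.5·1.714 = 2.2982 (%²).
σ_p = √2.2982 = 1.516%.
VaR = 2.576 × 1.516% = 3.905%; on $600,000,000 that is $23,430,000.

$23,400,000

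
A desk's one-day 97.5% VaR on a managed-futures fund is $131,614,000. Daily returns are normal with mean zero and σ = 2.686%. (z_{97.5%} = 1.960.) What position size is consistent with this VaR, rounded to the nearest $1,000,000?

VaR as a fraction of value: z·σ = 1.960 × 2.686% = 5.26456%.
Position = $131,614,000 / 0.0526456 = $2,500,000,000.

$2,500,000,000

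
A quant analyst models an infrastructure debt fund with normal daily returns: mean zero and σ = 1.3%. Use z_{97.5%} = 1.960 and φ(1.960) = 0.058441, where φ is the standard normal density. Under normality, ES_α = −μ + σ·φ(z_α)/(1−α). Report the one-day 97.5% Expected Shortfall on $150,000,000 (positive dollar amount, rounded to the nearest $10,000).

$4,560,000

Tail multiplier: φ(z)/(1−α) = 0.058441 / 0.025 = 2.338.
ES = 1.3% × 2.338 = 3.039%.
On $150,000,000: 0.03039 × $150,000,000 = $4,558,500.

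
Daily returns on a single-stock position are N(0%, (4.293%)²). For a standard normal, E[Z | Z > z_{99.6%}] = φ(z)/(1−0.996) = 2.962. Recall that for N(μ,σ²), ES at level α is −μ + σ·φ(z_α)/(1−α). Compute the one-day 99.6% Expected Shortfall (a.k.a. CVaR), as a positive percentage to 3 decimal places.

ES = 4.293% × 2.962 = 12.716%.

12.716%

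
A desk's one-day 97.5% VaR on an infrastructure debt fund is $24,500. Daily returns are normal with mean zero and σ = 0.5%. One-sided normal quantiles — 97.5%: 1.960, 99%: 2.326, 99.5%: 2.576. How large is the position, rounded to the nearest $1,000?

VaR as a fraction of value: z·σ = 1.960 × 0.5% = 0.98%.
Position = $24,500 / 0.0098 = $2,500,000.

$2,500,000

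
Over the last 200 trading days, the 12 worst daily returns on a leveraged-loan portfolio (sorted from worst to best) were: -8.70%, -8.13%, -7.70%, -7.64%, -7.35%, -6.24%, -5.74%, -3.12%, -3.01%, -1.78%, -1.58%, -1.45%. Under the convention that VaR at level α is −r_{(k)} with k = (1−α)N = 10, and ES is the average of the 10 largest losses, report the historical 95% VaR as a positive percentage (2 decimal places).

1.78%

k = 10; the 10th lowest return is -1.78%, so VaR = 1.78%.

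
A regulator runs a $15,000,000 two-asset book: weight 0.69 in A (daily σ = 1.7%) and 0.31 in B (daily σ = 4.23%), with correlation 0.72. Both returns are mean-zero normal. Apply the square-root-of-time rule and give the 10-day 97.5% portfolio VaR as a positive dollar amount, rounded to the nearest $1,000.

σ_p = √(0.69²·1.7² + 0.31²·4.23² + 2·0.72·0.69·0.31·1.7·4.23) = 2.304%.
σ_{10d} = 2.304% × √10 = 7.286%.
z(97.5%) = 1.960.
VaR = 1.960 × 7.286% = 14.281%; on $15,000,000 that is $2,142,150.

$2,142,000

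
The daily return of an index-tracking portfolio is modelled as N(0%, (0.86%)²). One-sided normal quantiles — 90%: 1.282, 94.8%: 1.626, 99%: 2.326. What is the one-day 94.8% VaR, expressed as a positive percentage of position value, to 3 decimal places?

VaR = z·σ = 1.626 × 0.86% = 1.398%.

1.398%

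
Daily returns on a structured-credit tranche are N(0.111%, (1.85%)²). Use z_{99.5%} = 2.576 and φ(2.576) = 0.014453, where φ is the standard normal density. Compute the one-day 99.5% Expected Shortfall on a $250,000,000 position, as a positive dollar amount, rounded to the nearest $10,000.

Tail multiplier: φ(z)/(1−α) = 0.014453 / 0.005 = 2.891.
ES = −(0.111%) + 1.85% × 2.891 = 5.237%.
On $250,000,000: 0.05237 × $250,000,000 = $13,092,500.

$13,090,000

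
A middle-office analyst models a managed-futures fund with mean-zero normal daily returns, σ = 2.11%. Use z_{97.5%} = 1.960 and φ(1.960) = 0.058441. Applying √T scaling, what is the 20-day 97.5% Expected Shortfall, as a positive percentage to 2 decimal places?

σ_{20d} = 2.11% × √20 = 9.436%.
ES multiplier = φ(z)/(1−α) = 0.058441/0.025 = 2.338.
ES = 9.436% × 2.338 = 22.061%.

22.06%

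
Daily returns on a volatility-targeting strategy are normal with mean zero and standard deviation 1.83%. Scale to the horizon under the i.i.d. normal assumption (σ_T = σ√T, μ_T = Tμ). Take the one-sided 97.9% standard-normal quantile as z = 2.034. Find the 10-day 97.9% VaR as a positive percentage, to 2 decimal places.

σ_{10d} = 1.83% × √10 = 5.787%.
VaR = 2.034 × 5.787% = 11.771%.

11.77%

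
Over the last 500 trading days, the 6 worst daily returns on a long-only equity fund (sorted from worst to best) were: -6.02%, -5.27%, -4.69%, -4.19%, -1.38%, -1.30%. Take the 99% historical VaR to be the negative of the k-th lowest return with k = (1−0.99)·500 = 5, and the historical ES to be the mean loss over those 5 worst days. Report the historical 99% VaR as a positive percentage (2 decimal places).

1.38%

k = 5; the 5th lowest return is -1.38%, so VaR = 1.38%.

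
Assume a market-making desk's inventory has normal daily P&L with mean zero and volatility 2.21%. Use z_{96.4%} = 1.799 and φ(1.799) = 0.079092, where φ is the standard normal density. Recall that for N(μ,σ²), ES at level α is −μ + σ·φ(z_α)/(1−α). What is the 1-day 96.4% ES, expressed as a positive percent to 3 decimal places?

4.855%

Tail multiplier: φ(z)/(1−α) = 0.079092 / 0.036 = 2.197.
ES = 2.21% × 2.197 = 4.855%.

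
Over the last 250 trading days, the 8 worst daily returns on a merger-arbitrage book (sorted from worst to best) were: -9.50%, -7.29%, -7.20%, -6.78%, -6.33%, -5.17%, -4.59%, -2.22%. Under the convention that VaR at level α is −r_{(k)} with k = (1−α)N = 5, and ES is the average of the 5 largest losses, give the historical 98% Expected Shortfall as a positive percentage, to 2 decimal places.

The 5 worst returns sum to -37.10%.
ES = −(-37.10%) / 5 = 7.42%.

7.42%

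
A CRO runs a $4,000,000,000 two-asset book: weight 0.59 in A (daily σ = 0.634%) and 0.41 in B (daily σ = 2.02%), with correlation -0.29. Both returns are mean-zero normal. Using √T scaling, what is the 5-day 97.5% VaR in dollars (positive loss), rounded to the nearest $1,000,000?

$141,000,000

σ_p = √(0.59²·0.634² + 0.41²·2.02² + 2·-0.29·0.59·0.41·0.634·2.02) = 0.804%.
σ_{5d} = 0.804% × √5 = 1.798%.
z(97.5%) = 1.960.
VaR = 1.960 × 1.798% = 3.524%; on $4,000,000,000 that is $140,960,000.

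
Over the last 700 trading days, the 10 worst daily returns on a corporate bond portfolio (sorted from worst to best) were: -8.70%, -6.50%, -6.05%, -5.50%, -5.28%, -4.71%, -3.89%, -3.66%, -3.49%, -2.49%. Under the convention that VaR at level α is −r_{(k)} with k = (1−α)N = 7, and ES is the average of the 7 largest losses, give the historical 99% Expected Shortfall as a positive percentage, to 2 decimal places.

5.80%

The 7 worst returns sum to -40.63%.
ES = −(-40.63%) / 7 = 5.8042…% ≈ 5.80%.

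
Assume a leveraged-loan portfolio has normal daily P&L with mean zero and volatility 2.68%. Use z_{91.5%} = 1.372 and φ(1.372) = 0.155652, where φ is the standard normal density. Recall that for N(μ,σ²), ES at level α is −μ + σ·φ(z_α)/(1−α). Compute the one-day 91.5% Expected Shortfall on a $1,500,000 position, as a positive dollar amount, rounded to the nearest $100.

$73,600

Tail multiplier: φ(z)/(1−α) = 0.155652 / 0.085 = 1.831.
ES = 2.68% × 1.831 = 4.907%.
On $1,500,000: 0.04907 × $1,500,000 = $73,605.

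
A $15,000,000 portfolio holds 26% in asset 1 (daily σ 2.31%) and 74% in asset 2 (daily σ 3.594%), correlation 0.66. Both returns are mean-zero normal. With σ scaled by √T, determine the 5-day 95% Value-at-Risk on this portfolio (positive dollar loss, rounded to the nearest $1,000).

$1,704,000

σ_p = √(0.26²·2.31² + 0.74²·3.594² + 2·0.66·0.26·0.74·2.31·3.594) = 3.089%.
σ_{5d} = 3.089% × √5 = 6.907%.
z(95%) = 1.645.
VaR = 1.645 × 6.907% = 11.362%; on $15,000,000 that is $1,704,300.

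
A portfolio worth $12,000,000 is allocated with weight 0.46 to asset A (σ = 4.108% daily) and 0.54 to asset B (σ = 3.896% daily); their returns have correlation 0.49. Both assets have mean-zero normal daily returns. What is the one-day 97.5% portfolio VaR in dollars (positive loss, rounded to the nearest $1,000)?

$811,000

σ_p² = 0.46²·4.108² + 0.54²·3.896² + 2·0.49·0.46·0.54·4.108·3.896 = 11.8931 (%²).
σ_p = √11.8931 = 3.449%.
At 97.5%, z = 1.960.
VaR = 1.960 × 3.449% = 6.760%; on $12,000,000 that is $811,200.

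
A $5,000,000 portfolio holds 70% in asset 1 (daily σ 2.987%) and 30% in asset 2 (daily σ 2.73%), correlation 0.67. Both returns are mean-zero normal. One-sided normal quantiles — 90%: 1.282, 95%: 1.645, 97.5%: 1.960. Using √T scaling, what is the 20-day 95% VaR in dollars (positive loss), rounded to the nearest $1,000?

$996,000

σ_p = √(0.7²·2.987² + 0.3²·2.73² + 2·0.67·0.7·0.3·2.987·2.73) = 2.709%.
σ_{20d} = 2.709% × √20 = 12.115%.
VaR = 1.645 × 12.115% = 19.929%; on $5,000,000 that is $996,450.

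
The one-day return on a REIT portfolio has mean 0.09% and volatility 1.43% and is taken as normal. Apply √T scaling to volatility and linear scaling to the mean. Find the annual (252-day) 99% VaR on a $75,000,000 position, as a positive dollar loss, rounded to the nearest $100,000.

At 99%, z = 2.326.
σ_{252d} = 1.43% × √252 = 22.701%; μ_{252d} = 252 × 0.09% = 22.680%.
VaR = −(22.680%) + 2.326 × 22.701% = 30.123%.
On $75,000,000: 0.30123 × $75,000,000 = $22,592,250.

$22,600,000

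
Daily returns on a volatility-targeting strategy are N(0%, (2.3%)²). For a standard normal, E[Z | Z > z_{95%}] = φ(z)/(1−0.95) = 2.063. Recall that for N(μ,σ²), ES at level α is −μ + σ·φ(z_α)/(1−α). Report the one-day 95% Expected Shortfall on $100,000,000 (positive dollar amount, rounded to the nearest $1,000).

ES = 2.3% × 2.063 = 4.745%.
On $100,000,000: 0.04745 × $100,000,000 = $4,745,000.

$4,745,000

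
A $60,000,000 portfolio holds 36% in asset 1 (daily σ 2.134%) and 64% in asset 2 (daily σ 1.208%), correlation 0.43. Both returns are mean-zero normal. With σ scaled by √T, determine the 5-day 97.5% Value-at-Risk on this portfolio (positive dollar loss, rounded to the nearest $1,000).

$3,427,000

σ_p = √(0.36²·2.134² + 0.64²·1.208² + 2·0.43·0.36·0.64·2.134·1.208) = 1.303%.
σ_{5d} = 1.303% × √5 = 2.914%.
z(97.5%) = 1.960.
VaR = 1.960 × 2.914% = 5.711%; on $60,000,000 that is $3,426,600.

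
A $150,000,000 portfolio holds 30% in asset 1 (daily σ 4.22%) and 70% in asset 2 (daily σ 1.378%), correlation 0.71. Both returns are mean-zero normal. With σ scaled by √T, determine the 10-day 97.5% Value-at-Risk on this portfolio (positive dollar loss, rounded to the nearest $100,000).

$19,200,000

σ_p = √(0.3²·4.22² + 0.7²·1.378² + 2·0.71·0.3·0.7·4.22·1.378) = 2.066%.
σ_{10d} = 2.066% × √10 = 6.533%.
z(97.5%) = 1.960.
VaR = 1.960 × 6.533% = 12.805%; on $150,000,000 that is $19,207,500.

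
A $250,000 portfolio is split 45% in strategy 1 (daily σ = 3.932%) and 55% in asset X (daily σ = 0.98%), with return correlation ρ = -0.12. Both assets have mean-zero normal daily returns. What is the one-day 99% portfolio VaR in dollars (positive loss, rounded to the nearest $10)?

$10,390

σ_p² = 0.45²·3.932² + 0.55²·0.98² + 2·-0.12·0.45·0.55·3.932·0.98 = 3.1924 (%²).
σ_p = √3.1924 = 1.787%.
At 99%, z = 2.326.
VaR = 2.326 × 1.787% = 4.157%; on $250,000 that is $10,392.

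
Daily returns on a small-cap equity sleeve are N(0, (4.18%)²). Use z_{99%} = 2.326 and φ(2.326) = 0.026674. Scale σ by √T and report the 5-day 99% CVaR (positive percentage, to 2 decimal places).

24.93%

σ_{5d} = 4.18% × √5 = 9.347%.
ES multiplier = φ(z)/(1−α) = 0.026674/0.01 = 2.667.
ES = 9.347% × 2.667 = 24.928%.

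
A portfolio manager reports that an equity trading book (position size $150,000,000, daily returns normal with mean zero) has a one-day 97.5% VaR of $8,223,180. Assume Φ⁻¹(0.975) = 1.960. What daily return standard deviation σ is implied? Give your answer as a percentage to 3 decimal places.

2.797%

VaR as a fraction: $8,223,180 / $150,000,000 = 5.482%.
σ = VaR / z = 5.482% / 1.960 = 2.797%.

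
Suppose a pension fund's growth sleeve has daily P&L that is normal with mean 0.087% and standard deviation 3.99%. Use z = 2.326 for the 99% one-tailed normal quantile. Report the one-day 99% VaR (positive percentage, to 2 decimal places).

VaR = −μ + z·σ = −(0.087%) + 2.326 × 3.99% = 9.194%.

9.19%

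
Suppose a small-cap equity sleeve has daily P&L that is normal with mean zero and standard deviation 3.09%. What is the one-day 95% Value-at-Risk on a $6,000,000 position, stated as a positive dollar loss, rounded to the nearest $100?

At 95% one-sided, z = 1.645.
VaR = z·σ = 1.645 × 3.09% = 5.083%.
On $6,000,000: 0.05083 × $6,000,000 = $304,980.

$305,000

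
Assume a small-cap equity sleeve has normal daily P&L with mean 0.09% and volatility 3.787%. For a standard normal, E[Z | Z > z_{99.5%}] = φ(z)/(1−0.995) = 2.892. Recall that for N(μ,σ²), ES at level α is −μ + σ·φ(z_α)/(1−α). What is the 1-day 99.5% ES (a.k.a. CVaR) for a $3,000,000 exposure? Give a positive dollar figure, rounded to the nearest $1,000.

ES = −(0.09%) + 3.787% × 2.892 = 10.862%.
On $3,000,000: 0.10862 × $3,000,000 = $325,860.

$326,000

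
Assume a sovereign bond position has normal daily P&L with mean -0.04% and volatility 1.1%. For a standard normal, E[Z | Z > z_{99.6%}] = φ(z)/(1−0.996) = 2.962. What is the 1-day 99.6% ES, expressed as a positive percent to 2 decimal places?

ES = −(-0.04%) + 1.1% × 2.962 = 3.298%.

3.30%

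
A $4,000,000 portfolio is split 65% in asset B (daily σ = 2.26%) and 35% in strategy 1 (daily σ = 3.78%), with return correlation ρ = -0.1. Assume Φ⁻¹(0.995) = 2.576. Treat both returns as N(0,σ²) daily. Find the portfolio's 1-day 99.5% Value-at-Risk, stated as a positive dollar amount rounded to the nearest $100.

$193,300

σ_p² = 0.65²·2.26² + 0.35²·3.78² + 2·-0.1·0.65·0.35·2.26·3.78 = 3.5196 (%²).
σ_p = √3.5196 = 1.876%.
VaR = 2.576 × 1.876% = 4.833%; on $4,000,000 that is $193,320.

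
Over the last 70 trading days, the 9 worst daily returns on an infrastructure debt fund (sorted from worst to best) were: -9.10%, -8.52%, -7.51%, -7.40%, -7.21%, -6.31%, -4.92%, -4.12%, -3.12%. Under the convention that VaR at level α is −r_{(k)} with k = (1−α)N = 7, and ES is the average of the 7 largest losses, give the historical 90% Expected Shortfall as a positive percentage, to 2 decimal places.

The 7 worst returns sum to -50.97%.
ES = −(-50.97%) / 7 = 7.2814…% ≈ 7.28%.

7.28%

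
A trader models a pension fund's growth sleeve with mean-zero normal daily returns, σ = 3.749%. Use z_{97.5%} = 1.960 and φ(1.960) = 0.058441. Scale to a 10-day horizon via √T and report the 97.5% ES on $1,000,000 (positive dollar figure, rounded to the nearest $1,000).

$277,000

σ_{10d} = 3.749% × √10 = 11.855%.
ES multiplier = φ(z)/(1−α) = 0.058441/0.025 = 2.338.
ES = 11.855% × 2.338 = 27.717%; on $1,000,000: $277,170.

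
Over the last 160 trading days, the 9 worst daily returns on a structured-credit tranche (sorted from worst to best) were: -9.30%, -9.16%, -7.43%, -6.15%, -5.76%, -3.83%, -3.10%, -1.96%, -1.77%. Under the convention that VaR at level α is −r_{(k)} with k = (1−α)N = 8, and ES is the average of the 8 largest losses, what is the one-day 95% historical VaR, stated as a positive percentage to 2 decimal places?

k = 8; the 8th lowest return is -1.96%, so VaR = 1.96%.

1.96%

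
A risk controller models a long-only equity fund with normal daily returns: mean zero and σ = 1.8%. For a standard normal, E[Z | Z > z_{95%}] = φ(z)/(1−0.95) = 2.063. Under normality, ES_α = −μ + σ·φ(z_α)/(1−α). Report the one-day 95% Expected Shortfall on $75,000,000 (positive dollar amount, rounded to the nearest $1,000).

$2,785,000

ES = 1.8% × 2.063 = 3.713%.
On $75,000,000: 0.03713 × $75,000,000 = $2,784,750.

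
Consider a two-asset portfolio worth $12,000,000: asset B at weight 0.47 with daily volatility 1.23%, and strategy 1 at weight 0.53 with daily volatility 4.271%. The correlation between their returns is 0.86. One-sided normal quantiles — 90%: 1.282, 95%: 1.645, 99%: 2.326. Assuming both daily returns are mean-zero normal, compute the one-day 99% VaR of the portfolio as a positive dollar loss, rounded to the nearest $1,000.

σ_p² = 0.47²·1.23² + 0.53²·4.271² + 2·0.86·0.47·0.53·1.23·4.271 = 7.7090 (%²).
σ_p = √7.7090 = 2.777%.
VaR = 2.326 × 2.777% = 6.459%; on $12,000,000 that is $775,080.

$775,000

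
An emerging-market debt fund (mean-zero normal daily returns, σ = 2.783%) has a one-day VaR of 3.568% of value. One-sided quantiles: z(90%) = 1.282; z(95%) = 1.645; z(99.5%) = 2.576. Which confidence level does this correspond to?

90%

Implied z = VaR/σ = 3.568 / 2.783 = 1.282.
This matches z(90%) = 1.282.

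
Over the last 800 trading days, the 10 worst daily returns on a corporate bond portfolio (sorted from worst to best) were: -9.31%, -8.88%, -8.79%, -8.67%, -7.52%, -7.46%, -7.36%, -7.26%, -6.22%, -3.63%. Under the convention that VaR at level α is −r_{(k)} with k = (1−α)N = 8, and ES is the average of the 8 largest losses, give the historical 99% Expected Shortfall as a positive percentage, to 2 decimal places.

The 8 worst returns sum to -65.25%.
ES = −(-65.25%) / 8 = 8.15625% ≈ 8.16%.

8.16%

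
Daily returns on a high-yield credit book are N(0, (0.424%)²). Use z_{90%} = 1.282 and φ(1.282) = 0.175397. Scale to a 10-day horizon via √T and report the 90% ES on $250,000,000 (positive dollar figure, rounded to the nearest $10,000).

$5,880,000

σ_{10d} = 0.424% × √10 = 1.341%.
ES multiplier = φ(z)/(1−α) = 0.175397/0.1 = 1.754.
ES = 1.341% × 1.754 = 2.352%; on $250,000,000: $5,880,000.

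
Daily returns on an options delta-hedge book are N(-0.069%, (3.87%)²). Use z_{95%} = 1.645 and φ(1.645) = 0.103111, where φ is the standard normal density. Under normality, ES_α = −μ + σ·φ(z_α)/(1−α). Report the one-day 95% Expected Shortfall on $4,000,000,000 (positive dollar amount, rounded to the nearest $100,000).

Tail multiplier: φ(z)/(1−α) = 0.103111 / 0.05 = 2.062.
ES = −(-0.069%) + 3.87% × 2.062 = 8.049%.
On $4,000,000,000: 0.08049 × $4,000,000,000 = $321,960,000.

$322,000,000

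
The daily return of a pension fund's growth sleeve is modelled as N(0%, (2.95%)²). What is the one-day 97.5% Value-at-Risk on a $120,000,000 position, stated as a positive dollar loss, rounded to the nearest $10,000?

At 97.5% one-sided, z = 1.960.
VaR = z·σ = 1.960 × 2.95% = 5.782%.
On $120,000,000: 0.05782 × $120,000,000 = $6,938,400.

$6,940,000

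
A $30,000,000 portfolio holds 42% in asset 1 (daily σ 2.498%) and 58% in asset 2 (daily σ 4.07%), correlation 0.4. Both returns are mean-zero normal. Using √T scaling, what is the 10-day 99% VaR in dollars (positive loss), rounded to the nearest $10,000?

$6,490,000

σ_p = √(0.42²·2.498² + 0.58²·4.07² + 2·0.4·0.42·0.58·2.498·4.07) = 2.942%.
σ_{10d} = 2.942% × √10 = 9.303%.
z(99%) = 2.326.
VaR = 2.326 × 9.303% = 21.639%; on $30,000,000 that is $6,491,700.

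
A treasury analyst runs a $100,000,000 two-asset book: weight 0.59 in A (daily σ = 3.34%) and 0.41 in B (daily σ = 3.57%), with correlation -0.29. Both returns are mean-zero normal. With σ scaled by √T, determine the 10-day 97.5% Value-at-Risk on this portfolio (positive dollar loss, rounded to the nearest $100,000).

σ_p = √(0.59²·3.34² + 0.41²·3.57² + 2·-0.29·0.59·0.41·3.34·3.57) = 2.086%.
σ_{10d} = 2.086% × √10 = 6.597%.
z(97.5%) = 1.960.
VaR = 1.960 × 6.597% = 12.930%; on $100,000,000 that is $12,930,000.

$12,900,000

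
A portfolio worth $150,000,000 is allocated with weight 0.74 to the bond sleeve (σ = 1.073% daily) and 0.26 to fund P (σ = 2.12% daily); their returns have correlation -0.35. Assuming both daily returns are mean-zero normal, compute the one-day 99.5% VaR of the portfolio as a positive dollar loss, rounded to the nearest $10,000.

$3,060,000

σ_p² = 0.74²·1.073² + 0.26²·2.12² + 2·-0.35·0.74·0.26·1.073·2.12 = 0.6279 (%²).
σ_p = √0.6279 = 0.792%.
At 99.5%, z = 2.576.
VaR = 2.576 × 0.792% = 2.040%; on $150,000,000 that is $3,060,000.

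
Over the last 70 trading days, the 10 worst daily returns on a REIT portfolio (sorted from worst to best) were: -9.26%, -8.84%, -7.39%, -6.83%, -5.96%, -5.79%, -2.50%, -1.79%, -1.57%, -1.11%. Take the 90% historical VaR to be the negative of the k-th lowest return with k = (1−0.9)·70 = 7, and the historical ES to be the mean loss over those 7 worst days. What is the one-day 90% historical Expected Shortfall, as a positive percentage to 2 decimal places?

The 7 worst returns sum to -46.57%.
ES = −(-46.57%) / 7 = 6.6528…% ≈ 6.65%.

6.65%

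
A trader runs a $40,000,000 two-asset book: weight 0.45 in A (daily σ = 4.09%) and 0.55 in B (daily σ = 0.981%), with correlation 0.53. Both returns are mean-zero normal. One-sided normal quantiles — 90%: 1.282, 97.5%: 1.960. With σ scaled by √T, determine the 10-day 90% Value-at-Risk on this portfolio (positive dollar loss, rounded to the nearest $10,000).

$3,530,000

σ_p = √(0.45²·4.09² + 0.55²·0.981² + 2·0.53·0.45·0.55·4.09·0.981) = 2.175%.
σ_{10d} = 2.175% × √10 = 6.878%.
VaR = 1.282 × 6.878% = 8.818%; on $40,000,000 that is $3,527,200.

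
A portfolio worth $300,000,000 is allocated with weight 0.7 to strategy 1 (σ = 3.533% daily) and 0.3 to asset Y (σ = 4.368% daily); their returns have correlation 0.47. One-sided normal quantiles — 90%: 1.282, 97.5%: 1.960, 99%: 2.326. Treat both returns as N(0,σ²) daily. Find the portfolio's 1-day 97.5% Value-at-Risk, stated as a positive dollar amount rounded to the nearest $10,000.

$19,390,000

σ_p² = 0.7²·3.533² + 0.3²·4.368² + 2·0.47·0.7·0.3·3.533·4.368 = 10.8797 (%²).
σ_p = √10.8797 = 3.298%.
VaR = 1.960 × 3.298% = 6.464%; on $300,000,000 that is $19,392,000.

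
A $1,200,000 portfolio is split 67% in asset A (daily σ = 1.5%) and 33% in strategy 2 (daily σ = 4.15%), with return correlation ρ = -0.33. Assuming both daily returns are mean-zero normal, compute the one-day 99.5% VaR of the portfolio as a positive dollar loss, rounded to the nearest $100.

σ_p² = 0.67²·1.5² + 0.33²·4.15² + 2·-0.33·0.67·0.33·1.5·4.15 = 1.9772 (%²).
σ_p = √1.9772 = 1.406%.
At 99.5%, z = 2.576.
VaR = 2.576 × 1.406% = 3.622%; on $1,200,000 that is $43,464.

$43,500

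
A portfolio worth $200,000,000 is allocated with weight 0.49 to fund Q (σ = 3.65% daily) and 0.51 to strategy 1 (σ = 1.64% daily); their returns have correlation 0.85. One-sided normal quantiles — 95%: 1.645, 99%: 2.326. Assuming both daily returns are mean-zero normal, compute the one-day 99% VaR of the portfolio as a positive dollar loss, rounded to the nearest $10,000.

$11,810,000

σ_p² = 0.49²·3.65² + 0.51²·1.64² + 2·0.85·0.49·0.51·3.65·1.64 = 6.4413 (%²).
σ_p = √6.4413 = 2.538%.
VaR = 2.326 × 2.538% = 5.903%; on $200,000,000 that is $11,806,000.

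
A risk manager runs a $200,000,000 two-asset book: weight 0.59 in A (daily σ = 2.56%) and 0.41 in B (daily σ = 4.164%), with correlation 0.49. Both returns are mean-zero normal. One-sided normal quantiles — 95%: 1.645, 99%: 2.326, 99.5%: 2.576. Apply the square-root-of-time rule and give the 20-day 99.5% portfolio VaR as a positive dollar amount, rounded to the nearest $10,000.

$64,030,000

σ_p = √(0.59²·2.56² + 0.41²·4.164² + 2·0.49·0.59·0.41·2.56·4.164) = 2.779%.
σ_{20d} = 2.779% × √20 = 12.428%.
VaR = 2.576 × 12.428% = 32.015%; on $200,000,000 that is $64,030,000.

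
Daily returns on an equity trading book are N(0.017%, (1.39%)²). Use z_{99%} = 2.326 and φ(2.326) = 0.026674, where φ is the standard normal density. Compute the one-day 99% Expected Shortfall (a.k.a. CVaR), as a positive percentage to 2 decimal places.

3.69%

Tail multiplier: φ(z)/(1−α) = 0.026674 / 0.01 = 2.667.
ES = −(0.017%) + 1.39% × 2.667 = 3.690%.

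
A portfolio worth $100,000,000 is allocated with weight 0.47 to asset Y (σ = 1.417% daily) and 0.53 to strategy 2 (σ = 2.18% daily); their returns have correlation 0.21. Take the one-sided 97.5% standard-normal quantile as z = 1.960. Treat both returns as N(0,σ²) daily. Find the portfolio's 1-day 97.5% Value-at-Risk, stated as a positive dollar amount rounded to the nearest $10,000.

σ_p² = 0.47²·1.417² + 0.53²·2.18² + 2·0.21·0.47·0.53·1.417·2.18 = 2.1017 (%²).
σ_p = √2.1017 = 1.450%.
VaR = 1.960 × 1.450% = 2.842%; on $100,000,000 that is $2,842,000.

$2,840,000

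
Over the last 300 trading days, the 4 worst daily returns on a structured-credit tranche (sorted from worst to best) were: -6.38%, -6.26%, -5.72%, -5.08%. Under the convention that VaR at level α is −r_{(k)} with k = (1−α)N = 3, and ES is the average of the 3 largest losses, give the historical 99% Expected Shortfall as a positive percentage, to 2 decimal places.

6.12%

The 3 worst returns sum to -18.36%.
ES = −(-18.36%) / 3 = 6.12%.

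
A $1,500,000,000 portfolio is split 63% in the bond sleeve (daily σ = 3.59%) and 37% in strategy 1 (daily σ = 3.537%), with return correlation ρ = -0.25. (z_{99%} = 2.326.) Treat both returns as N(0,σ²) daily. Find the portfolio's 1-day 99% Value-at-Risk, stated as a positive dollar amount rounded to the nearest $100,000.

σ_p² = 0.63²·3.59² + 0.37²·3.537² + 2·-0.25·0.63·0.37·3.59·3.537 = 5.3480 (%²).
σ_p = √5.3480 = 2.313%.
VaR = 2.326 × 2.313% = 5.380%; on $1,500,000,000 that is $80,700,000.

$80,700,000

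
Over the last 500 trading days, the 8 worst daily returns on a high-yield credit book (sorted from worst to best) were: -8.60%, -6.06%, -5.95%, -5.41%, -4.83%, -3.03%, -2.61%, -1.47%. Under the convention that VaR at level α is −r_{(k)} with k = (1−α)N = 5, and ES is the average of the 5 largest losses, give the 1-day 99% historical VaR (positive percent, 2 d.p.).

k = 5; the 5th lowest return is -4.83%, so VaR = 4.83%.

4.83%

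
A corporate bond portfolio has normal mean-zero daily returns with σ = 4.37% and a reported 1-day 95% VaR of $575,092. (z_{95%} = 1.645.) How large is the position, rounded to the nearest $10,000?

VaR as a fraction of value: z·σ = 1.645 × 4.37% = 7.18865%.
Position = $575,092 / 0.0718865 = $8,000,000.

$8,000,000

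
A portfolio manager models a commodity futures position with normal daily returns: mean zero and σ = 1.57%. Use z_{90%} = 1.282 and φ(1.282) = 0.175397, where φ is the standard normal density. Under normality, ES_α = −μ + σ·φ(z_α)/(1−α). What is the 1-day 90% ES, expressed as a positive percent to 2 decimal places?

2.75%

Tail multiplier: φ(z)/(1−α) = 0.175397 / 0.1 = 1.754.
ES = 1.57% × 1.754 = 2.754%.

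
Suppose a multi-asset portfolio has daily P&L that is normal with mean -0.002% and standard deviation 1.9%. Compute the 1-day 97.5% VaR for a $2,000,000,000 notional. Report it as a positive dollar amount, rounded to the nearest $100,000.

At 97.5% one-sided, z = 1.960.
VaR = −μ + z·σ = −(-0.002%) + 1.960 × 1.9% = 3.726%.
On $2,000,000,000: 0.03726 × $2,000,000,000 = $74,520,000.

$74,500,000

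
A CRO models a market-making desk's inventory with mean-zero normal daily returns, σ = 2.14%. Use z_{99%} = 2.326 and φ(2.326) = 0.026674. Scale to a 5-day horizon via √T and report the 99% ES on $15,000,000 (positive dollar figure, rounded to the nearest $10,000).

$1,910,000

σ_{5d} = 2.14% × √5 = 4.785%.
ES multiplier = φ(z)/(1−α) = 0.026674/0.01 = 2.667.
ES = 4.785% × 2.667 = 12.762%; on $15,000,000: $1,914,300.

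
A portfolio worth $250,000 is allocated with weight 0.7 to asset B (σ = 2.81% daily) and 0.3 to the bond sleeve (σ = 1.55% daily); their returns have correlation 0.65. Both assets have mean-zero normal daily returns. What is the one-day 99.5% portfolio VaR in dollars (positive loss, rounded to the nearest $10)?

σ_p² = 0.7²·2.81² + 0.3²·1.55² + 2·0.65·0.7·0.3·2.81·1.55 = 5.2744 (%²).
σ_p = √5.2744 = 2.297%.
At 99.5%, z = 2.576.
VaR = 2.576 × 2.297% = 5.917%; on $250,000 that is $14,792.

$14,790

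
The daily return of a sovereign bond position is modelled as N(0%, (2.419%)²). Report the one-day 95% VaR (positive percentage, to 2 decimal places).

At 95% one-sided, z = 1.645.
VaR = z·σ = 1.645 × 2.419% = 3.979%.

3.98%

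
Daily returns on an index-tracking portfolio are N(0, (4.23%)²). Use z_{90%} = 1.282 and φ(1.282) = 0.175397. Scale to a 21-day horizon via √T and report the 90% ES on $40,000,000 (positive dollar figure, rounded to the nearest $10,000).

σ_{21d} = 4.23% × √21 = 19.384%.
ES multiplier = φ(z)/(1−α) = 0.175397/0.1 = 1.754.
ES = 19.384% × 1.754 = 34.000%; on $40,000,000: $13,600,000.

$13,600,000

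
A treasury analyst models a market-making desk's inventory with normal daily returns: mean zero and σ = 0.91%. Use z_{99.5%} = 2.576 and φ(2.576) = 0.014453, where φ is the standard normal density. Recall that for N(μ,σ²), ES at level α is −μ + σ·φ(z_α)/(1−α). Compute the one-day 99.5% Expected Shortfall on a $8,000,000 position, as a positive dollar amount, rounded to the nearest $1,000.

$210,000

Tail multiplier: φ(z)/(1−α) = 0.014453 / 0.005 = 2.891.
ES = 0.91% × 2.891 = 2.631%.
On $8,000,000: 0.02631 × $8,000,000 = $210,480.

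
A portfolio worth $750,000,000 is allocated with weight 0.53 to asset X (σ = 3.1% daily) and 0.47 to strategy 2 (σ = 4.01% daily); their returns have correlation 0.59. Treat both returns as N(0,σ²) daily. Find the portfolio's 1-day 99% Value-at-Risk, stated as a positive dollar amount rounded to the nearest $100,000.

σ_p² = 0.53²·3.1² + 0.47²·4.01² + 2·0.59·0.53·0.47·3.1·4.01 = 9.9055 (%²).
σ_p = √9.9055 = 3.147%.
At 99%, z = 2.326.
VaR = 2.326 × 3.147% = 7.320%; on $750,000,000 that is $54,900,000.

$54,900,000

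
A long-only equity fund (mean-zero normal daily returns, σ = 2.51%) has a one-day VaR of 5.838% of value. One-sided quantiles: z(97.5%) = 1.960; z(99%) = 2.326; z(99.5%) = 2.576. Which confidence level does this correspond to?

99%

Implied z = VaR/σ = 5.838 / 2.51 = 2.326.
This matches z(99%) = 2.326.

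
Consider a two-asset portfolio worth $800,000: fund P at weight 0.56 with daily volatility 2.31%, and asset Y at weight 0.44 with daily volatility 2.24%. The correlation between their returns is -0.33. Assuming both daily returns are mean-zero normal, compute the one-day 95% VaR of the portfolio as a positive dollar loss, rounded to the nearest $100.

$17,700

σ_p² = 0.56²·2.31² + 0.44²·2.24² + 2·-0.33·0.56·0.44·2.31·2.24 = 1.8033 (%²).
σ_p = √1.8033 = 1.343%.
At 95%, z = 1.645.
VaR = 1.645 × 1.343% = 2.209%; on $800,000 that is $17,672.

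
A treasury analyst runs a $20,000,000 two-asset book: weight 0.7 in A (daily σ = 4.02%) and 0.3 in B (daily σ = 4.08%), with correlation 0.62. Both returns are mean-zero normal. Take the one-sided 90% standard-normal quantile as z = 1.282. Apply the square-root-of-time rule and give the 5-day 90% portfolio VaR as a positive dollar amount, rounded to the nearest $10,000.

σ_p = √(0.7²·4.02² + 0.3²·4.08² + 2·0.62·0.7·0.3·4.02·4.08) = 3.700%.
σ_{5d} = 3.700% × √5 = 8.273%.
VaR = 1.282 × 8.273% = 10.606%; on $20,000,000 that is $2,121,200.

$2,120,000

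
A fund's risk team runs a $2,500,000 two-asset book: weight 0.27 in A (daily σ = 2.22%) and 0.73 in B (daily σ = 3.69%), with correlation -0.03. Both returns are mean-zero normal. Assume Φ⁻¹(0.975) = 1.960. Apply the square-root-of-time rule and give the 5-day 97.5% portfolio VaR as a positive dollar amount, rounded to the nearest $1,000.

$300,000

σ_p = √(0.27²·2.22² + 0.73²·3.69² + 2·-0.03·0.27·0.73·2.22·3.69) = 2.742%.
σ_{5d} = 2.742% × √5 = 6.131%.
VaR = 1.960 × 6.131% = 12.017%; on $2,500,000 that is $300,425.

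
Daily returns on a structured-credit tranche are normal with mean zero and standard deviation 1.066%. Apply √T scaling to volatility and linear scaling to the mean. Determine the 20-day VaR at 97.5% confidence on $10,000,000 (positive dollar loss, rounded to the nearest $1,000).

At 97.5%, z = 1.960.
σ_{20d} = 1.066% × √20 = 4.767%.
VaR = 1.960 × 4.767% = 9.343%.
On $10,000,000: 0.09343 × $10,000,000 = $934,300.

$934,000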